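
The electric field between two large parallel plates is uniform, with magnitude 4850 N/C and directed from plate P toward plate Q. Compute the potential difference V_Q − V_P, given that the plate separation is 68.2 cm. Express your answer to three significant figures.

-3310 V

In a uniform field, potential decreases in the direction of E: ΔV = −E·d for a displacement d parallel to E.
Going from P to Q is a displacement of 68.2 cm along the field, so V_Q − V_P = −Ed = -3310 V.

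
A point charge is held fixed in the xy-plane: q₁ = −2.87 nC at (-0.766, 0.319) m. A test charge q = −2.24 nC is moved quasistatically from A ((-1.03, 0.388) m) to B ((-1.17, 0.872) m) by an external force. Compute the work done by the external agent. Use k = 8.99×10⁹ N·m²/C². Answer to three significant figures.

For quasistatic motion the external work equals the change in potential energy: W_ext = qΔV = q(V_B − V_A).
At A: distance to the source charge is 0.273 m; V_A = kq₁/r = -94.6 V.
At B: distance to the source charge is 0.685 m; V_B = kq₁/r = -37.7 V.
ΔV = V_B − V_A = 56.9 V.
W_ext = qΔV = (-2.24×10⁻⁹ C)(56.9 V) = -1.27×10⁻⁷ J.

-1.27×10⁻⁷ J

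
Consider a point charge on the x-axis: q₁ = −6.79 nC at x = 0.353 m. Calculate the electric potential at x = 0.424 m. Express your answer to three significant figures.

-860 V

Electric potential is a scalar, so the contributions from each charge add algebraically: V = Σ kqᵢ/rᵢ.
V = k[(-6.79×10⁻⁹)/(0.0710)] = -860 V.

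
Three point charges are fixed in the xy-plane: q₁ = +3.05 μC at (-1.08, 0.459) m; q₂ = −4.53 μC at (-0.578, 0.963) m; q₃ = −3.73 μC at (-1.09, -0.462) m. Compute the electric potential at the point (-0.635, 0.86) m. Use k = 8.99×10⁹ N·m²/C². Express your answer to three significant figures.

Electric potential is a scalar, so the contributions from each charge add algebraically: V = Σ kqᵢ/rᵢ.
Distances from the field point to each charge: r₁ = 0.599 m, r₂ = 0.118 m, r₃ = 1.40 m.
V = k[(3.05×10⁻⁶)/(0.599) + (-4.53×10⁻⁶)/(0.118) + (-3.73×10⁻⁶)/(1.40)] = -3.24×10⁵ V.

-3.24×10⁵ V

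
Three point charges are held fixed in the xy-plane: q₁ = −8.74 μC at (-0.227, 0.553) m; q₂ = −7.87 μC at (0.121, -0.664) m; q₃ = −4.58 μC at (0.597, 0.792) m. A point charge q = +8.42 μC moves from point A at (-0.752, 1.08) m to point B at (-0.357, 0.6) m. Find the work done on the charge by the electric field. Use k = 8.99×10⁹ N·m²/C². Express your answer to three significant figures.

The work done by the electric force is W_field = −ΔU = −q(V_B − V_A) = q(V_A − V_B).
At A: distances to the source charges are 0.744 m, 1.95 m, 1.38 m; V_A = Σ kqᵢ/rᵢ = -1.72×10⁵ V.
At B: distances to the source charges are 0.138 m, 1.35 m, 0.973 m; V_B = Σ kqᵢ/rᵢ = -6.63×10⁵ V.
ΔV = V_B − V_A = -4.91×10⁵ V.
W_field = −qΔV = −(8.42×10⁻⁶ C)(-4.91×10⁵ V) = 4.14 J.

4.14 J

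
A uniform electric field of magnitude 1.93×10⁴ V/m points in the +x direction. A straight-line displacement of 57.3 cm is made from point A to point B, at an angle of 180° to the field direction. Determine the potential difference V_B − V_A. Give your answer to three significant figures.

1.11×10⁴ V

Only the component of displacement along E changes the potential: ΔV = −E·d·cosθ.
ΔV = −(1.93×10⁴ V/m)(0.573 m)cos180° = 1.11×10⁴ V.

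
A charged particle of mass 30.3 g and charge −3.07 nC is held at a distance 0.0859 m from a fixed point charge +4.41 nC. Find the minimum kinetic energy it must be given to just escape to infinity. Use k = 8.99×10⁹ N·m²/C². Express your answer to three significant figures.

To just escape, total mechanical energy must reach zero at infinity: ½mv²_min + U = 0, so ½mv²_min = −U = |kQq|/r.
|U| = |kQq|/r = (8.99×10⁹ N·m²/C²)(4.41×10⁻⁹)(3.07×10⁻⁹)/(0.0859) = 1.42×10⁻⁶ J.

1.42×10⁻⁶ J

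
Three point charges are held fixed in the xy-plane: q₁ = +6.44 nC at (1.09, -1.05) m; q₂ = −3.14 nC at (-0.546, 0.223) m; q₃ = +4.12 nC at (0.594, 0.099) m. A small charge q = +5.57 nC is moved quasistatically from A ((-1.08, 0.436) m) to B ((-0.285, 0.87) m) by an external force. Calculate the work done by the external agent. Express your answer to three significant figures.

For quasistatic motion the external work equals the change in potential energy: W_ext = qΔV = q(V_B − V_A).
At A: distances to the source charges are 2.63 m, 0.575 m, 1.71 m; V_A = Σ kqᵢ/rᵢ = -5.40 V.
At B: distances to the source charges are 2.36 m, 0.698 m, 1.17 m; V_B = Σ kqᵢ/rᵢ = 15.7 V.
ΔV = V_B − V_A = 21.1 V.
W_ext = qΔV = (5.57×10⁻⁹ C)(21.1 V) = 1.18×10⁻⁷ J.

1.18×10⁻⁷ J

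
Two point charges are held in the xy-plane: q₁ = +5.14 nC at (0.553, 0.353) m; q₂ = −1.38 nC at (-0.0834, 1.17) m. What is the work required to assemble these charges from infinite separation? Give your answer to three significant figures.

The assembly work is the sum of pairwise potential energies, U = Σ_{i<j} kqᵢqⱼ/rᵢⱼ.
Pair separations: r₁₂ = 1.04 m.
U = (-6.16×10⁻⁸) = -6.16×10⁻⁸ J.

-6.16×10⁻⁸ J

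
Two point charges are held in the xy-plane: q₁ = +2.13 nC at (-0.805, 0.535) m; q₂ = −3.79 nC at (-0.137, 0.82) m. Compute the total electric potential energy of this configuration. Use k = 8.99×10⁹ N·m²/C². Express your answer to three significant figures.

The work to assemble the configuration equals its total potential energy, U = Σ kqᵢqⱼ/rᵢⱼ over all pairs.
Pair separations: r₁₂ = 0.726 m.
U = (-9.99×10⁻⁸) = -9.99×10⁻⁸ J.

-9.99×10⁻⁸ J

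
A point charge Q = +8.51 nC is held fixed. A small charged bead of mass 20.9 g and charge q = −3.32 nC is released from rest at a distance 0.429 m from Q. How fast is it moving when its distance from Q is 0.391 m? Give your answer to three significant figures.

Only the electrostatic force acts, so mechanical energy is conserved: ½mv² = U₁ − U₂ = kQq(1/r₁ − 1/r₂).
U₁ − U₂ = (8.99×10⁹ N·m²/C²)(8.51×10⁻⁹ C)(-3.32×10⁻⁹ C)(1/0.429 − 1/0.391) = 5.75×10⁻⁸ J.
v = √(2·5.75×10⁻⁸/0.0209) = 2.35×10⁻³ m/s.

2.35×10⁻³ m/s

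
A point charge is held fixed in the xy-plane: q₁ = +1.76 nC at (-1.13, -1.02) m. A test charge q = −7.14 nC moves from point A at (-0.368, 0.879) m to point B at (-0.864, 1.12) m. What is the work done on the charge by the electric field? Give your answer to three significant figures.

The work done by the electric force is W_field = −ΔU = −q(V_B − V_A) = q(V_A − V_B).
At A: distance to the source charge is 2.05 m; V_A = kq₁/r = 7.73 V.
At B: distance to the source charge is 2.16 m; V_B = kq₁/r = 7.34 V.
ΔV = V_B − V_A = -0.395 V.
W_field = −qΔV = −(-7.14×10⁻⁹ C)(-0.395 V) = -2.82×10⁻⁹ J.

-2.82×10⁻⁹ J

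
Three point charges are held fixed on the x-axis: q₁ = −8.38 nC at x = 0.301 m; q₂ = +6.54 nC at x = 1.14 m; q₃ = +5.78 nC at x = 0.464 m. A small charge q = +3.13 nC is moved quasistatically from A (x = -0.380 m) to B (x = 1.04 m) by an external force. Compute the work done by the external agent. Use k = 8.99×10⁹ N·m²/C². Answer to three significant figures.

1.84×10⁻⁶ J

For quasistatic motion the external work equals the change in potential energy: W_ext = qΔV = q(V_B − V_A).
At A: distances to the source charges are 0.681 m, 1.52 m, 0.844 m; V_A = Σ kqᵢ/rᵢ = -10.4 V.
At B: distances to the source charges are 0.739 m, 0.100 m, 0.576 m; V_B = Σ kqᵢ/rᵢ = 576 V.
ΔV = V_B − V_A = 587 V.
W_ext = qΔV = (3.13×10⁻⁹ C)(587 V) = 1.84×10⁻⁶ J.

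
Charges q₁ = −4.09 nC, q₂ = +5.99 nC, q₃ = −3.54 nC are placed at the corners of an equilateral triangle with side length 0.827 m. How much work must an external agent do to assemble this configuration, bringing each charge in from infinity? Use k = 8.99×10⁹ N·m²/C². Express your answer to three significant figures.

-3.39×10⁻⁷ J

The assembly work is the sum of pairwise potential energies, U = Σ_{i<j} kqᵢqⱼ/rᵢⱼ.
All three pair separations equal the side length, 0.827 m.
U = (-2.66×10⁻⁷) + (1.57×10⁻⁷) + (-2.31×10⁻⁷) = -3.39×10⁻⁷ J.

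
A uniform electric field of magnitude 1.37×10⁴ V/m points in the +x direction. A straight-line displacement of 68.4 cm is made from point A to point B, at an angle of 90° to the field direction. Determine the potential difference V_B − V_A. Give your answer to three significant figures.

Only the component of displacement along E changes the potential: ΔV = −E·d·cosθ.
ΔV = −(1.37×10⁴ V/m)(0.684 m)cos90° = 0 V.

0 V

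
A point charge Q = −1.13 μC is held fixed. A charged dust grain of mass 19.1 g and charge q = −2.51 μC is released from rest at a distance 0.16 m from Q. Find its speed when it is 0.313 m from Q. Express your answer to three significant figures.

Only the electrostatic force acts, so mechanical energy is conserved: ½mv² = U₁ − U₂ = kQq(1/r₁ − 1/r₂).
U₁ − U₂ = (8.99×10⁹ N·m²/C²)(-1.13×10⁻⁶ C)(-2.51×10⁻⁶ C)(1/0.160 − 1/0.313) = 0.0779 J.
v = √(2·0.0779/0.0191) = 2.86 m/s.

2.86 m/s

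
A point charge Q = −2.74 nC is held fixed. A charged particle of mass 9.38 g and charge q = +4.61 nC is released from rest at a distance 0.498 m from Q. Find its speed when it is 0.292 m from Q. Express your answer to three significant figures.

Only the electrostatic force acts, so mechanical energy is conserved: ½mv² = U₁ − U₂ = kQq(1/r₁ − 1/r₂).
U₁ − U₂ = (8.99×10⁹ N·m²/C²)(-2.74×10⁻⁹ C)(4.61×10⁻⁹ C)(1/0.498 − 1/0.292) = 1.61×10⁻⁷ J.
v = √(2·1.61×10⁻⁷/9.38×10⁻³) = 5.86×10⁻³ m/s.

5.86×10⁻³ m/s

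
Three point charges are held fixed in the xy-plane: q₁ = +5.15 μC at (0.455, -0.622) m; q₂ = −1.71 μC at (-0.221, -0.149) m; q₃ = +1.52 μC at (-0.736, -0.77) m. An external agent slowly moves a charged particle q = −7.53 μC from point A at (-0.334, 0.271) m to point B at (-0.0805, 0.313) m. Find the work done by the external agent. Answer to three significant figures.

-0.0465 J

For quasistatic motion the external work equals the change in potential energy: W_ext = qΔV = q(V_B − V_A).
At A: distances to the source charges are 1.19 m, 0.435 m, 1.12 m; V_A = Σ kqᵢ/rᵢ = 1.58×10⁴ V.
At B: distances to the source charges are 1.08 m, 0.483 m, 1.27 m; V_B = Σ kqᵢ/rᵢ = 2.19×10⁴ V.
ΔV = V_B − V_A = 6170 V.
W_ext = qΔV = (-7.53×10⁻⁶ C)(6170 V) = -0.0465 J.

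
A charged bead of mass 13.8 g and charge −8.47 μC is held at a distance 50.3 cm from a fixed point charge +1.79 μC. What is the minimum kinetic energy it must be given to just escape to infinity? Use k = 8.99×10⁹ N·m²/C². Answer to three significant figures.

0.271 J

To just escape, total mechanical energy must reach zero at infinity: ½mv²_min + U = 0, so ½mv²_min = −U = |kQq|/r.
|U| = |kQq|/r = (8.99×10⁹ N·m²/C²)(1.79×10⁻⁶)(8.47×10⁻⁶)/(0.503) = 0.271 J.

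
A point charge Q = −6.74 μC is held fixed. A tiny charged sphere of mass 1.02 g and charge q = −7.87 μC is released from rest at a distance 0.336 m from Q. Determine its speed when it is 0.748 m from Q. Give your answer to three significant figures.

Only the electrostatic force acts, so mechanical energy is conserved: ½mv² = U₁ − U₂ = kQq(1/r₁ − 1/r₂).
U₁ − U₂ = (8.99×10⁹ N·m²/C²)(-6.74×10⁻⁶ C)(-7.87×10⁻⁶ C)(1/0.336 − 1/0.748) = 0.782 J.
v = √(2·0.782/1.02×10⁻³) = 39.2 m/s.

39.2 m/s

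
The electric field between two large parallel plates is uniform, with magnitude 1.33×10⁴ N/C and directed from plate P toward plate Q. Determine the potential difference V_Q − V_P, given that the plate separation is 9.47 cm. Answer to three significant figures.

In a uniform field, potential decreases in the direction of E: ΔV = −E·d for a displacement d parallel to E.
Going from P to Q is a displacement of 9.47 cm along the field, so V_Q − V_P = −Ed = -1260 V.

-1260 V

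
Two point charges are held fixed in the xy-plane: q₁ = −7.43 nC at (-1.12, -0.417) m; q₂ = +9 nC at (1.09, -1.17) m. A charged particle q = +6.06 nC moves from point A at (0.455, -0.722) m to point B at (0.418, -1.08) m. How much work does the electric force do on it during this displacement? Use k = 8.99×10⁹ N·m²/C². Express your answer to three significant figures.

-1.03×10⁻⁷ J

The work done by the electric force is W_field = −ΔU = −q(V_B − V_A) = q(V_A − V_B).
At A: distances to the source charges are 1.60 m, 0.777 m; V_A = Σ kqᵢ/rᵢ = 62.5 V.
At B: distances to the source charges are 1.67 m, 0.678 m; V_B = Σ kqᵢ/rᵢ = 79.5 V.
ΔV = V_B − V_A = 17.0 V.
W_field = −qΔV = −(6.06×10⁻⁹ C)(17.0 V) = -1.03×10⁻⁷ J.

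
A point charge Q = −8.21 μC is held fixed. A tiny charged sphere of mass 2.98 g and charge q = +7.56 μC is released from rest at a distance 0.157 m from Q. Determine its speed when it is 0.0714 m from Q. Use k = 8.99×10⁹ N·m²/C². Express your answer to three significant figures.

53.5 m/s

Only the electrostatic force acts, so mechanical energy is conserved: ½mv² = U₁ − U₂ = kQq(1/r₁ − 1/r₂).
U₁ − U₂ = (8.99×10⁹ N·m²/C²)(-8.21×10⁻⁶ C)(7.56×10⁻⁶ C)(1/0.157 − 1/0.0714) = 4.26 J.
v = √(2·4.26/2.98×10⁻³) = 53.5 m/s.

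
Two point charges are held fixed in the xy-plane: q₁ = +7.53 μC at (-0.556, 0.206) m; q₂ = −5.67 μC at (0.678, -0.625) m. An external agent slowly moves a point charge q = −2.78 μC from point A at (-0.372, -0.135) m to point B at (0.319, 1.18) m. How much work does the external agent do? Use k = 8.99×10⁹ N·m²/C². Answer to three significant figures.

For quasistatic motion the external work equals the change in potential energy: W_ext = qΔV = q(V_B − V_A).
At A: distances to the source charges are 0.387 m, 1.16 m; V_A = Σ kqᵢ/rᵢ = 1.31×10⁵ V.
At B: distances to the source charges are 1.31 m, 1.84 m; V_B = Σ kqᵢ/rᵢ = 2.40×10⁴ V.
ΔV = V_B − V_A = -1.07×10⁵ V.
W_ext = qΔV = (-2.78×10⁻⁶ C)(-1.07×10⁵ V) = 0.297 J.

0.297 J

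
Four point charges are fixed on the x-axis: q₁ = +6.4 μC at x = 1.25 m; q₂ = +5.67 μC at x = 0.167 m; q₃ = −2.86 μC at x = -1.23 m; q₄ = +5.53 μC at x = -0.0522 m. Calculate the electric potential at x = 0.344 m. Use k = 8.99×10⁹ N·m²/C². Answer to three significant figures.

4.61×10⁵ V

Electric potential is a scalar, so the contributions from each charge add algebraically: V = Σ kqᵢ/rᵢ.
Distances from the field point to each charge: r₁ = 0.906 m, r₂ = 0.177 m, r₃ = 1.57 m, r₄ = 0.396 m.
V = k[(6.40×10⁻⁶)/(0.906) + (5.67×10⁻⁶)/(0.177) + (-2.86×10⁻⁶)/(1.57) + (5.53×10⁻⁶)/(0.396)] = 4.61×10⁵ V.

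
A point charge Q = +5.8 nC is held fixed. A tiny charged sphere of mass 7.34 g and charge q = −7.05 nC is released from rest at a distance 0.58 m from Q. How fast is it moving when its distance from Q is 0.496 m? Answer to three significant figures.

5.41×10⁻³ m/s

Only the electrostatic force acts, so mechanical energy is conserved: ½mv² = U₁ − U₂ = kQq(1/r₁ − 1/r₂).
U₁ − U₂ = (8.99×10⁹ N·m²/C²)(5.80×10⁻⁹ C)(-7.05×10⁻⁹ C)(1/0.580 − 1/0.496) = 1.07×10⁻⁷ J.
v = √(2·1.07×10⁻⁷/7.34×10⁻³) = 5.41×10⁻³ m/s.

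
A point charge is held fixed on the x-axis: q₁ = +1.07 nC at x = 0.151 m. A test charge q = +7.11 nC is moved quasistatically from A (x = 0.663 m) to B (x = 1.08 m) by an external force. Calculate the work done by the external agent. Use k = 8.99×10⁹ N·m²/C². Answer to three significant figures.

-6.00×10⁻⁸ J

For quasistatic motion the external work equals the change in potential energy: W_ext = qΔV = q(V_B − V_A).
At A: distance to the source charge is 0.512 m; V_A = kq₁/r = 18.8 V.
At B: distance to the source charge is 0.929 m; V_B = kq₁/r = 10.4 V.
ΔV = V_B − V_A = -8.43 V.
W_ext = qΔV = (7.11×10⁻⁹ C)(-8.43 V) = -6.00×10⁻⁸ J.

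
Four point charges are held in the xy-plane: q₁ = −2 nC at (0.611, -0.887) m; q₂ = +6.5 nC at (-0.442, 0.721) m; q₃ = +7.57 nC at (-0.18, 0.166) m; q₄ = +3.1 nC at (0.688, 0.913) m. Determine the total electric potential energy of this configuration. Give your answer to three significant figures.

8.68×10⁻⁷ J

The work to assemble the configuration equals its total potential energy, U = Σ kqᵢqⱼ/rᵢⱼ over all pairs.
Pair separations: r₁₂ = 1.92 m, r₁₃ = 1.32 m, r₁₄ = 1.80 m, r₂₃ = 0.614 m, r₂₄ = 1.15 m, r₃₄ = 1.15 m.
Summing all 6 pair terms gives U = 8.68×10⁻⁷ J.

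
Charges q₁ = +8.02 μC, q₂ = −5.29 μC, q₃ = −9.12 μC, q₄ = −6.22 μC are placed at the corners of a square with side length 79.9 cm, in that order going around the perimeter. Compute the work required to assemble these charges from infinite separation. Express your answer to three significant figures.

The work to assemble the configuration equals its total potential energy, U = Σ kqᵢqⱼ/rᵢⱼ over all pairs.
The four side pairs have separation 0.799 m and the two diagonal pairs 1.13 m.
Summing all 6 pair terms gives U = -0.178 J.

-0.178 J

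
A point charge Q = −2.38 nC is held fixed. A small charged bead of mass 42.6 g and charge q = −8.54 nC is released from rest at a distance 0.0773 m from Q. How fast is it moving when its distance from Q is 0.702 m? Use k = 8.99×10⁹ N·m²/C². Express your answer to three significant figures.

9.94×10⁻³ m/s

Only the electrostatic force acts, so mechanical energy is conserved: ½mv² = U₁ − U₂ = kQq(1/r₁ − 1/r₂).
U₁ − U₂ = (8.99×10⁹ N·m²/C²)(-2.38×10⁻⁹ C)(-8.54×10⁻⁹ C)(1/0.0773 − 1/0.702) = 2.10×10⁻⁶ J.
v = √(2·2.10×10⁻⁶/0.0426) = 9.94×10⁻³ m/s.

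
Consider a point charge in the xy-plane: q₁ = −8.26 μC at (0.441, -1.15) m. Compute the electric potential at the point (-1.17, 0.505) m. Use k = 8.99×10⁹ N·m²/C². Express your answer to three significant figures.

-3.22×10⁴ V

Electric potential is a scalar, so the contributions from each charge add algebraically: V = Σ kqᵢ/rᵢ.
Distances from the field point to each charge: r₁ = 2.31 m.
V = k[(-8.26×10⁻⁶)/(2.31)] = -3.22×10⁴ V.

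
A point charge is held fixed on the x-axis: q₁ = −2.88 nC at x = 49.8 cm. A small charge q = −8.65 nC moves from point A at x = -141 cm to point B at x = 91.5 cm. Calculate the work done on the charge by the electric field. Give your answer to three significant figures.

-4.20×10⁻⁷ J

The work done by the electric force is W_field = −ΔU = −q(V_B − V_A) = q(V_A − V_B).
At A: distance to the source charge is 1.91 m; V_A = kq₁/r = -13.6 V.
At B: distance to the source charge is 0.417 m; V_B = kq₁/r = -62.1 V.
ΔV = V_B − V_A = -48.5 V.
W_field = −qΔV = −(-8.65×10⁻⁹ C)(-48.5 V) = -4.20×10⁻⁷ J.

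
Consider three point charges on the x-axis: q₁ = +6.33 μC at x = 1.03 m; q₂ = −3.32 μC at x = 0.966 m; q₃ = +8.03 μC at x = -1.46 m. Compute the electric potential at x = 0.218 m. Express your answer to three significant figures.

7.32×10⁴ V

The total potential is the scalar sum of each charge's contribution, V = Σ kqᵢ/rᵢ.
Distances from the field point to each charge: r₁ = 0.812 m, r₂ = 0.748 m, r₃ = 1.68 m.
V = k[(6.33×10⁻⁶)/(0.812) + (-3.32×10⁻⁶)/(0.748) + (8.03×10⁻⁶)/(1.68)] = 7.32×10⁴ V.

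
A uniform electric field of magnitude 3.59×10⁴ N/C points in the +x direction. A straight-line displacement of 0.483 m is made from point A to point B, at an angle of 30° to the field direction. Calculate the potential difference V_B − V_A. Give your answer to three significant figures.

Only the component of displacement along E changes the potential: ΔV = −E·d·cosθ.
ΔV = −(3.59×10⁴ V/m)(0.483 m)cos30° = -1.50×10⁴ V.

-1.50×10⁴ V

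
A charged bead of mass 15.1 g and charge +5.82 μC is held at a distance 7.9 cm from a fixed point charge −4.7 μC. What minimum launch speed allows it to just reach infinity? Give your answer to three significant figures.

20.3 m/s

To just escape, total mechanical energy must reach zero at infinity: ½mv²_min + U = 0, so ½mv²_min = −U = |kQq|/r.
|U| = |kQq|/r = (8.99×10⁹ N·m²/C²)(4.70×10⁻⁶)(5.82×10⁻⁶)/(0.0790) = 3.11 J.
v_min = √(2|U|/m) = √(2·3.11/0.0151) = 20.3 m/s.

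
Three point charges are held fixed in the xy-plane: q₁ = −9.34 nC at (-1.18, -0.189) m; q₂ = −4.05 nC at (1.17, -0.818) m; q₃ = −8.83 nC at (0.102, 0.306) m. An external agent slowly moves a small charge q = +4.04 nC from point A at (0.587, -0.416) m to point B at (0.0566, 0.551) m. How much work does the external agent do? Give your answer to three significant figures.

For quasistatic motion the external work equals the change in potential energy: W_ext = qΔV = q(V_B − V_A).
At A: distances to the source charges are 1.78 m, 0.708 m, 0.870 m; V_A = Σ kqᵢ/rᵢ = -190 V.
At B: distances to the source charges are 1.44 m, 1.76 m, 0.249 m; V_B = Σ kqᵢ/rᵢ = -397 V.
ΔV = V_B − V_A = -208 V.
W_ext = qΔV = (4.04×10⁻⁹ C)(-208 V) = -8.39×10⁻⁷ J.

-8.39×10⁻⁷ J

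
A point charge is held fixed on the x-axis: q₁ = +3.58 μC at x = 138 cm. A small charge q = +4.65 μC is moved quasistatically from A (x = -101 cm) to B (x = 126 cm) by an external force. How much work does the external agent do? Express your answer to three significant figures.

1.18 J

For quasistatic motion the external work equals the change in potential energy: W_ext = qΔV = q(V_B − V_A).
At A: distance to the source charge is 2.39 m; V_A = kq₁/r = 1.35×10⁴ V.
At B: distance to the source charge is 0.120 m; V_B = kq₁/r = 2.68×10⁵ V.
ΔV = V_B − V_A = 2.55×10⁵ V.
W_ext = qΔV = (4.65×10⁻⁶ C)(2.55×10⁵ V) = 1.18 J.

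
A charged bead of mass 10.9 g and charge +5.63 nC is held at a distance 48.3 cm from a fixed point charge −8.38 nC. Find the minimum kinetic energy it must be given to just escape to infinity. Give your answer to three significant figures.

8.78×10⁻⁷ J

To just escape, total mechanical energy must reach zero at infinity: ½mv²_min + U = 0, so ½mv²_min = −U = |kQq|/r.
|U| = |kQq|/r = (8.99×10⁹ N·m²/C²)(8.38×10⁻⁹)(5.63×10⁻⁹)/(0.483) = 8.78×10⁻⁷ J.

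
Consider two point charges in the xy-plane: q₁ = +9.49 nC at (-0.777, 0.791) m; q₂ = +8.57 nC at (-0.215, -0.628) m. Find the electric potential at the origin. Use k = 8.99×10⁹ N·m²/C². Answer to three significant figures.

193 V

Electric potential is a scalar, so the contributions from each charge add algebraically: V = Σ kqᵢ/rᵢ.
Distances from the field point to each charge: r₁ = 1.11 m, r₂ = 0.664 m.
V = k[(9.49×10⁻⁹)/(1.11) + (8.57×10⁻⁹)/(0.664)] = 193 V.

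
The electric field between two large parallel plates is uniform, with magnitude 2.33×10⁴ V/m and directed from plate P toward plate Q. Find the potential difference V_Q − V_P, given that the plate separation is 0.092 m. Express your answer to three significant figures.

In a uniform field, potential decreases in the direction of E: ΔV = −E·d for a displacement d parallel to E.
Going from P to Q is a displacement of 0.092 m along the field, so V_Q − V_P = −Ed = -2140 V.

-2140 V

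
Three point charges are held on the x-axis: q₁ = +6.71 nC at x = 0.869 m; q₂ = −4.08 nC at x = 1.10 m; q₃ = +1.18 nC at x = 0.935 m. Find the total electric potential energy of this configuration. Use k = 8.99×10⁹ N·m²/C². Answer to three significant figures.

-2.49×10⁻⁷ J

The work to assemble the configuration equals its total potential energy, U = Σ kqᵢqⱼ/rᵢⱼ over all pairs.
Pair separations: r₁₂ = 0.231 m, r₁₃ = 0.0660 m, r₂₃ = 0.165 m.
U = (-1.07×10⁻⁶) + (1.08×10⁻⁶) + (-2.62×10⁻⁷) = -2.49×10⁻⁷ J.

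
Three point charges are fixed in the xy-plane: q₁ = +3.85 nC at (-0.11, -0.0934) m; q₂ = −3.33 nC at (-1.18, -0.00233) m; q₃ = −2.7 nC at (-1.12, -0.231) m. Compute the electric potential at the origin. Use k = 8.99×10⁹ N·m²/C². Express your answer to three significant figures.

Electric potential is a scalar, so the contributions from each charge add algebraically: V = Σ kqᵢ/rᵢ.
Distances from the field point to each charge: r₁ = 0.144 m, r₂ = 1.18 m, r₃ = 1.14 m.
V = k[(3.85×10⁻⁹)/(0.144) + (-3.33×10⁻⁹)/(1.18) + (-2.70×10⁻⁹)/(1.14)] = 193 V.

193 V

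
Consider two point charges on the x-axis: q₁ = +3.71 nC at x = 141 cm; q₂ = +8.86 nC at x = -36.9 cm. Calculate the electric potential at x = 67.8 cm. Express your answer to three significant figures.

The total potential is the scalar sum of each charge's contribution, V = Σ kqᵢ/rᵢ.
Distances from the field point to each charge: r₁ = 0.732 m, r₂ = 1.05 m.
V = k[(3.71×10⁻⁹)/(0.732) + (8.86×10⁻⁹)/(1.05)] = 122 V.

122 V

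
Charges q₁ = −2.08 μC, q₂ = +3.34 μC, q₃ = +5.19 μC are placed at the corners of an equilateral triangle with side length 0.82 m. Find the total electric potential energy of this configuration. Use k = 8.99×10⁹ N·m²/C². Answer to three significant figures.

The work to assemble the configuration equals its total potential energy, U = Σ kqᵢqⱼ/rᵢⱼ over all pairs.
All three pair separations equal the side length, 0.820 m.
U = (-0.0762) + (-0.118) + (0.190) = -4.47×10⁻³ J.

-4.47×10⁻³ J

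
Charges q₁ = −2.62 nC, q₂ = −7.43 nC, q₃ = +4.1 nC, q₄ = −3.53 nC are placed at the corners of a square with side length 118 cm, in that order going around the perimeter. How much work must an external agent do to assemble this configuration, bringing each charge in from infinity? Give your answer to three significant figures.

The work to assemble the configuration equals its total potential energy, U = Σ kqᵢqⱼ/rᵢⱼ over all pairs.
The four side pairs have separation 1.18 m and the two diagonal pairs 1.67 m.
Summing all 6 pair terms gives U = -4.02×10⁻⁸ J.

-4.02×10⁻⁸ J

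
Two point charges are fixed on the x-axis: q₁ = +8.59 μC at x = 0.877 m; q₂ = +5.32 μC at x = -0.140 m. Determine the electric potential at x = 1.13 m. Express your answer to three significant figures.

3.43×10⁵ V

The total potential is the scalar sum of each charge's contribution, V = Σ kqᵢ/rᵢ.
Distances from the field point to each charge: r₁ = 0.253 m, r₂ = 1.27 m.
V = k[(8.59×10⁻⁶)/(0.253) + (5.32×10⁻⁶)/(1.27)] = 3.43×10⁵ V.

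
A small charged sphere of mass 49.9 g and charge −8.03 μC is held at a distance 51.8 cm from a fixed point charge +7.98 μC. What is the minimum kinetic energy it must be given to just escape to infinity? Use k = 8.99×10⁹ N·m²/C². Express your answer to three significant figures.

1.11 J

To just escape, total mechanical energy must reach zero at infinity: ½mv²_min + U = 0, so ½mv²_min = −U = |kQq|/r.
|U| = |kQq|/r = (8.99×10⁹ N·m²/C²)(7.98×10⁻⁶)(8.03×10⁻⁶)/(0.518) = 1.11 J.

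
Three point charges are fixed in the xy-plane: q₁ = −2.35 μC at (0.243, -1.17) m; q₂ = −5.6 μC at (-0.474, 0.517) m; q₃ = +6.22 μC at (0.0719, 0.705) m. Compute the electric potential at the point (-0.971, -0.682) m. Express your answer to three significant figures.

Electric potential is a scalar, so the contributions from each charge add algebraically: V = Σ kqᵢ/rᵢ.
Distances from the field point to each charge: r₁ = 1.31 m, r₂ = 1.30 m, r₃ = 1.74 m.
V = k[(-2.35×10⁻⁶)/(1.31) + (-5.60×10⁻⁶)/(1.30) + (6.22×10⁻⁶)/(1.74)] = -2.27×10⁴ V.

-2.27×10⁴ V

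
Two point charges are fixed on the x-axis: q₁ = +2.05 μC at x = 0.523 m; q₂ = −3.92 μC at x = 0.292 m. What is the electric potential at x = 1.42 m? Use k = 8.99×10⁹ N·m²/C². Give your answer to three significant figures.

-1.07×10⁴ V

The total potential is the scalar sum of each charge's contribution, V = Σ kqᵢ/rᵢ.
Distances from the field point to each charge: r₁ = 0.897 m, r₂ = 1.13 m.
V = k[(2.05×10⁻⁶)/(0.897) + (-3.92×10⁻⁶)/(1.13)] = -1.07×10⁴ V.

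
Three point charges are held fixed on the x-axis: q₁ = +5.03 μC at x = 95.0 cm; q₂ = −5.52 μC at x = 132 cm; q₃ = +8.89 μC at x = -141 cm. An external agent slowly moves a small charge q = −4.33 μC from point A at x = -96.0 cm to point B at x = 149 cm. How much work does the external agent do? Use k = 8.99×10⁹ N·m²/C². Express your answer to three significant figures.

1.56 J

For quasistatic motion the external work equals the change in potential energy: W_ext = qΔV = q(V_B − V_A).
At A: distances to the source charges are 1.91 m, 2.28 m, 0.450 m; V_A = Σ kqᵢ/rᵢ = 1.80×10⁵ V.
At B: distances to the source charges are 0.540 m, 0.170 m, 2.90 m; V_B = Σ kqᵢ/rᵢ = -1.81×10⁵ V.
ΔV = V_B − V_A = -3.60×10⁵ V.
W_ext = qΔV = (-4.33×10⁻⁶ C)(-3.60×10⁵ V) = 1.56 J.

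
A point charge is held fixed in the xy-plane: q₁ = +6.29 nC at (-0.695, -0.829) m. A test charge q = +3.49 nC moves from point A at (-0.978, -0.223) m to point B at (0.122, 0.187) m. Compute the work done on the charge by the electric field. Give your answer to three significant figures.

1.44×10⁻⁷ J

The work done by the electric force is W_field = −ΔU = −q(V_B − V_A) = q(V_A − V_B).
At A: distance to the source charge is 0.669 m; V_A = kq₁/r = 84.5 V.
At B: distance to the source charge is 1.30 m; V_B = kq₁/r = 43.4 V.
ΔV = V_B − V_A = -41.2 V.
W_field = −qΔV = −(3.49×10⁻⁹ C)(-41.2 V) = 1.44×10⁻⁷ J.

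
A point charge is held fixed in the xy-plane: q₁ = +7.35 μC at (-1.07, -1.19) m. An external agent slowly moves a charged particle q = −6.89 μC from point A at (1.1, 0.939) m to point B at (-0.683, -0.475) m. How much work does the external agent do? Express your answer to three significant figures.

-0.410 J

For quasistatic motion the external work equals the change in potential energy: W_ext = qΔV = q(V_B − V_A).
At A: distance to the source charge is 3.04 m; V_A = kq₁/r = 2.17×10⁴ V.
At B: distance to the source charge is 0.813 m; V_B = kq₁/r = 8.13×10⁴ V.
ΔV = V_B − V_A = 5.95×10⁴ V.
W_ext = qΔV = (-6.89×10⁻⁶ C)(5.95×10⁴ V) = -0.410 J.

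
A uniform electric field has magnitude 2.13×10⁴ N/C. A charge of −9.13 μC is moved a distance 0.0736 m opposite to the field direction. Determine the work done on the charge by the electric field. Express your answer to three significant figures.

The potential change for a displacement 0.0736 m opposite to the field direction is ΔV = +Ed = 1570 V.
W_field = −qΔV = 0.0143 J.

0.0143 J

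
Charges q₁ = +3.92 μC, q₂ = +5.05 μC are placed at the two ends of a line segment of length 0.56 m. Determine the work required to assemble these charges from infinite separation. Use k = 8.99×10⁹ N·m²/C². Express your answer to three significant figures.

The work to assemble the configuration equals its total potential energy, U = Σ kqᵢqⱼ/rᵢⱼ over all pairs.
The separation is r = 0.560 m.
U = (0.318) = 0.318 J.

0.318 J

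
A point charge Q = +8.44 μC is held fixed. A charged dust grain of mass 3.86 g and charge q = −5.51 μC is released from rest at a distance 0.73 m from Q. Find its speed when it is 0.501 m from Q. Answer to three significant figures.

Only the electrostatic force acts, so mechanical energy is conserved: ½mv² = U₁ − U₂ = kQq(1/r₁ − 1/r₂).
U₁ − U₂ = (8.99×10⁹ N·m²/C²)(8.44×10⁻⁶ C)(-5.51×10⁻⁶ C)(1/0.730 − 1/0.501) = 0.262 J.
v = √(2·0.262/3.86×10⁻³) = 11.6 m/s.

11.6 m/s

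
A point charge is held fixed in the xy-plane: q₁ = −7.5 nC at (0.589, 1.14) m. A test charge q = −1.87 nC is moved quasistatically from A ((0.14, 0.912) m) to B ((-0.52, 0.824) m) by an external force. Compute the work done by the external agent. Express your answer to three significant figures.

-1.41×10⁻⁷ J

For quasistatic motion the external work equals the change in potential energy: W_ext = qΔV = q(V_B − V_A).
At A: distance to the source charge is 0.504 m; V_A = kq₁/r = -134 V.
At B: distance to the source charge is 1.15 m; V_B = kq₁/r = -58.5 V.
ΔV = V_B − V_A = 75.4 V.
W_ext = qΔV = (-1.87×10⁻⁹ C)(75.4 V) = -1.41×10⁻⁷ J.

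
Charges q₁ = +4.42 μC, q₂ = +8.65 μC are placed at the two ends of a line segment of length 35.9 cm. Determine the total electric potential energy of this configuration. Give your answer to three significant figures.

0.957 J

The assembly work is the sum of pairwise potential energies, U = Σ_{i<j} kqᵢqⱼ/rᵢⱼ.
The separation is r = 0.359 m.
U = (0.957) = 0.957 J.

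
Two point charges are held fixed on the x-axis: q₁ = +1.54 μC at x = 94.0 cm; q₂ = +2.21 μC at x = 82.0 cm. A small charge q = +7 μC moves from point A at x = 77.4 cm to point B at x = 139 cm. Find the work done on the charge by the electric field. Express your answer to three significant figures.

3.15 J

The work done by the electric force is W_field = −ΔU = −q(V_B − V_A) = q(V_A − V_B).
At A: distances to the source charges are 0.166 m, 0.0460 m; V_A = Σ kqᵢ/rᵢ = 5.15×10⁵ V.
At B: distances to the source charges are 0.450 m, 0.570 m; V_B = Σ kqᵢ/rᵢ = 6.56×10⁴ V.
ΔV = V_B − V_A = -4.50×10⁵ V.
W_field = −qΔV = −(7.00×10⁻⁶ C)(-4.50×10⁵ V) = 3.15 J.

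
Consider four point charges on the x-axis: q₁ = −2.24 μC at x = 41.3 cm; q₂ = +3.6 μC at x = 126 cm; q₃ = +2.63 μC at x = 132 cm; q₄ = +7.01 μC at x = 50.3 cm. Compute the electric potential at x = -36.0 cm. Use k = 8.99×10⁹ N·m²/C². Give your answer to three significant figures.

8.10×10⁴ V

The total potential is the scalar sum of each charge's contribution, V = Σ kqᵢ/rᵢ.
Distances from the field point to each charge: r₁ = 0.773 m, r₂ = 1.62 m, r₃ = 1.68 m, r₄ = 0.863 m.
V = k[(-2.24×10⁻⁶)/(0.773) + (3.60×10⁻⁶)/(1.62) + (2.63×10⁻⁶)/(1.68) + (7.01×10⁻⁶)/(0.863)] = 8.10×10⁴ V.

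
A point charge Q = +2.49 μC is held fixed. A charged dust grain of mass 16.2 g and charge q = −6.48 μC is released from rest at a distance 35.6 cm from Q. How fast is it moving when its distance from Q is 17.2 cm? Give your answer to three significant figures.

Only the electrostatic force acts, so mechanical energy is conserved: ½mv² = U₁ − U₂ = kQq(1/r₁ − 1/r₂).
U₁ − U₂ = (8.99×10⁹ N·m²/C²)(2.49×10⁻⁶ C)(-6.48×10⁻⁶ C)(1/0.356 − 1/0.172) = 0.436 J.
v = √(2·0.436/0.0162) = 7.34 m/s.

7.34 m/s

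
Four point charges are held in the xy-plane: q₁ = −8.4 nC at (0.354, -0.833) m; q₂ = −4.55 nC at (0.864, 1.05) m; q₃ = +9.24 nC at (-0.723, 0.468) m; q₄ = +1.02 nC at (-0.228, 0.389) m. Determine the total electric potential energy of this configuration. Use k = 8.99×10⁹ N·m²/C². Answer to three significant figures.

The work to assemble the configuration equals its total potential energy, U = Σ kqᵢqⱼ/rᵢⱼ over all pairs.
Pair separations: r₁₂ = 1.95 m, r₁₃ = 1.69 m, r₁₄ = 1.35 m, r₂₃ = 1.69 m, r₂₄ = 1.28 m, r₃₄ = 0.501 m.
Summing all 6 pair terms gives U = -3.81×10⁻⁷ J.

-3.81×10⁻⁷ J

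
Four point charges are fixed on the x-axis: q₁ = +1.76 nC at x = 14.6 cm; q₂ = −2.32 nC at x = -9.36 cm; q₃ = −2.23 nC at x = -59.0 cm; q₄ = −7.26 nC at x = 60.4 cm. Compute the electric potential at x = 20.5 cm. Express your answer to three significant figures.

Electric potential is a scalar, so the contributions from each charge add algebraically: V = Σ kqᵢ/rᵢ.
Distances from the field point to each charge: r₁ = 0.0590 m, r₂ = 0.299 m, r₃ = 0.795 m, r₄ = 0.399 m.
V = k[(1.76×10⁻⁹)/(0.0590) + (-2.32×10⁻⁹)/(0.299) + (-2.23×10⁻⁹)/(0.795) + (-7.26×10⁻⁹)/(0.399)] = 9.53 V.

9.53 V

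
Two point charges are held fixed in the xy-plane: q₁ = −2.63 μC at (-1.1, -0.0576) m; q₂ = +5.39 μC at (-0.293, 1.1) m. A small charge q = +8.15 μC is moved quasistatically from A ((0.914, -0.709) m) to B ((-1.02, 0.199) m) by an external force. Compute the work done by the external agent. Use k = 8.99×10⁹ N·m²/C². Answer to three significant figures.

-0.466 J

For quasistatic motion the external work equals the change in potential energy: W_ext = qΔV = q(V_B − V_A).
At A: distances to the source charges are 2.12 m, 2.17 m; V_A = Σ kqᵢ/rᵢ = 1.11×10⁴ V.
At B: distances to the source charges are 0.269 m, 1.16 m; V_B = Σ kqᵢ/rᵢ = -4.61×10⁴ V.
ΔV = V_B − V_A = -5.72×10⁴ V.
W_ext = qΔV = (8.15×10⁻⁶ C)(-5.72×10⁴ V) = -0.466 J.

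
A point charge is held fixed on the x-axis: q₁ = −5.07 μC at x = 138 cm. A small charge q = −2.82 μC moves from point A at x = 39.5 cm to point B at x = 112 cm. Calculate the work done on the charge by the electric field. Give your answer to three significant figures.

The work done by the electric force is W_field = −ΔU = −q(V_B − V_A) = q(V_A − V_B).
At A: distance to the source charge is 0.985 m; V_A = kq₁/r = -4.63×10⁴ V.
At B: distance to the source charge is 0.260 m; V_B = kq₁/r = -1.75×10⁵ V.
ΔV = V_B − V_A = -1.29×10⁵ V.
W_field = −qΔV = −(-2.82×10⁻⁶ C)(-1.29×10⁵ V) = -0.364 J.

-0.364 J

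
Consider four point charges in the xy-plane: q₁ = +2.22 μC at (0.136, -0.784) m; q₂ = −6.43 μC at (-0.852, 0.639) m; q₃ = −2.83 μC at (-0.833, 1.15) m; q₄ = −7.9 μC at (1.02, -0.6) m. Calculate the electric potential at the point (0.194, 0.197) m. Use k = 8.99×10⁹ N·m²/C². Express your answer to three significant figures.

-1.11×10⁵ V

Electric potential is a scalar, so the contributions from each charge add algebraically: V = Σ kqᵢ/rᵢ.
Distances from the field point to each charge: r₁ = 0.983 m, r₂ = 1.14 m, r₃ = 1.40 m, r₄ = 1.15 m.
V = k[(2.22×10⁻⁶)/(0.983) + (-6.43×10⁻⁶)/(1.14) + (-2.83×10⁻⁶)/(1.40) + (-7.90×10⁻⁶)/(1.15)] = -1.11×10⁵ V.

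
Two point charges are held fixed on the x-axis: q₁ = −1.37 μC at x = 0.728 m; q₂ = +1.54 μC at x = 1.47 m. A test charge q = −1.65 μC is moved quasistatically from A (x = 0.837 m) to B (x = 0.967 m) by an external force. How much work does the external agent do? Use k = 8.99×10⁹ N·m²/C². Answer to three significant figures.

-0.111 J

For quasistatic motion the external work equals the change in potential energy: W_ext = qΔV = q(V_B − V_A).
At A: distances to the source charges are 0.109 m, 0.633 m; V_A = Σ kqᵢ/rᵢ = -9.11×10⁴ V.
At B: distances to the source charges are 0.239 m, 0.503 m; V_B = Σ kqᵢ/rᵢ = -2.40×10⁴ V.
ΔV = V_B − V_A = 6.71×10⁴ V.
W_ext = qΔV = (-1.65×10⁻⁶ C)(6.71×10⁴ V) = -0.111 J.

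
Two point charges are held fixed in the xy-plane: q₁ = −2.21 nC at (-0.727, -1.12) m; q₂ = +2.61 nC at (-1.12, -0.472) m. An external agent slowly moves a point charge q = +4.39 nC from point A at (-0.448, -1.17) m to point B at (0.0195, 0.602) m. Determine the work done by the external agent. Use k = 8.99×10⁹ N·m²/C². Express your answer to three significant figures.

2.21×10⁻⁷ J

For quasistatic motion the external work equals the change in potential energy: W_ext = qΔV = q(V_B − V_A).
At A: distances to the source charges are 0.283 m, 0.969 m; V_A = Σ kqᵢ/rᵢ = -45.9 V.
At B: distances to the source charges are 1.88 m, 1.57 m; V_B = Σ kqᵢ/rᵢ = 4.40 V.
ΔV = V_B − V_A = 50.3 V.
W_ext = qΔV = (4.39×10⁻⁹ C)(50.3 V) = 2.21×10⁻⁷ J.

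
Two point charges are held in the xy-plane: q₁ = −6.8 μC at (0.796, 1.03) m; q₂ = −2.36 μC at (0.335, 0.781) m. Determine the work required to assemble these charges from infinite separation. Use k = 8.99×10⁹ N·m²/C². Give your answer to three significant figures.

0.275 J

The assembly work is the sum of pairwise potential energies, U = Σ_{i<j} kqᵢqⱼ/rᵢⱼ.
Pair separations: r₁₂ = 0.524 m.
U = (0.275) = 0.275 J.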